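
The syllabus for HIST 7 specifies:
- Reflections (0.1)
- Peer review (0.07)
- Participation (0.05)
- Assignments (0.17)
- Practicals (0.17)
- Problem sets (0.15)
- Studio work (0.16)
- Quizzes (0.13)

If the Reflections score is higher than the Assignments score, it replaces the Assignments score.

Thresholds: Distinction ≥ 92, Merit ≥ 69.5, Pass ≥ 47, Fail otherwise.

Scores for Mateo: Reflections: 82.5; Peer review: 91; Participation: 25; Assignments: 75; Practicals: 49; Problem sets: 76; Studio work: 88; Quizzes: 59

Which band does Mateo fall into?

Merit

Reflections (82.5) > Assignments (75), so Assignments counts as 82.5.
Weighted total:
  Reflections 82.5 × 0.1 = 8.25
  Peer review 91 × 0.07 = 6.37
  Participation 25 × 0.05 = 1.25
  Assignments 82.5 × 0.17 = 14.025
  Practicals 49 × 0.17 = 8.33
  Problem sets 76 × 0.15 = 11.4
  Studio work 88 × 0.16 = 14.08
  Quizzes 59 × 0.13 = 7.67
Sum = 71.375
71.375 is ≥ 69.5 and < 92 → Merit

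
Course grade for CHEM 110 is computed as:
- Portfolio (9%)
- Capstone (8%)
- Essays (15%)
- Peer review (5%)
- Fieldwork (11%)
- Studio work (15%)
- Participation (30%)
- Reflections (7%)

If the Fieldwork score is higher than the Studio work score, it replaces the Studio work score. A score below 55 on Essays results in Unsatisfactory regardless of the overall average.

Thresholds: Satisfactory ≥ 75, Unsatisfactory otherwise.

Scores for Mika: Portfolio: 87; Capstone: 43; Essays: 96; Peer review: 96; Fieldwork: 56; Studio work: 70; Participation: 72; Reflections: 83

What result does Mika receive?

Unsatisfactory

Fieldwork (56) ≤ Studio work (70), so Studio work stays at 70.
Essays score 96 ≥ 55: minimum met.
Weighted total:
  Portfolio 87 × 0.09 = 7.83
  Capstone 43 × 0.08 = 3.44
  Essays 96 × 0.15 = 14.4
  Peer review 96 × 0.05 = 4.8
  Fieldwork 56 × 0.11 = 6.16
  Studio work 70 × 0.15 = 10.5
  Participation 72 × 0.3 = 21.6
  Reflections 83 × 0.07 = 5.81
Sum = 74.54
74.54 < 75 → Unsatisfactory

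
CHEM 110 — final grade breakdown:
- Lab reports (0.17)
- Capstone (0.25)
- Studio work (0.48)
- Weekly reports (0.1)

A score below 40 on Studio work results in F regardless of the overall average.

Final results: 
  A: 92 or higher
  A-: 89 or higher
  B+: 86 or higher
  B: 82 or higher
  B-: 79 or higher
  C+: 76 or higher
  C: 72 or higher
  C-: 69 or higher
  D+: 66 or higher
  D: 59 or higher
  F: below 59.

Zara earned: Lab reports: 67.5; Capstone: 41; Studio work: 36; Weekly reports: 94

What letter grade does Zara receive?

F

Studio work score 36 < 40: minimum not met.
Weighted total:
  Lab reports 67.5 × 0.17 = 11.475
  Capstone 41 × 0.25 = 10.25
  Studio work 36 × 0.48 = 17.28
  Weekly reports 94 × 0.1 = 9.4
Sum = 48.405
Because the Studio work minimum was not met, the result is F.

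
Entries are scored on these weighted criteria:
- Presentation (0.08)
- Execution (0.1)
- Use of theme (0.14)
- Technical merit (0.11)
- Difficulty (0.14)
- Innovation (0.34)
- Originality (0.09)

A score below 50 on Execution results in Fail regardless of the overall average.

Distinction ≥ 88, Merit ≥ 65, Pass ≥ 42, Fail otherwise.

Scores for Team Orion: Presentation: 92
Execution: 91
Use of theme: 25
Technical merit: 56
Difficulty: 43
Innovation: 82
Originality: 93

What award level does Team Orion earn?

Execution score 91 ≥ 50: minimum met.
Weighted total:
  Presentation 92 × 0.08 = 7.36
  Execution 91 × 0.1 = 9.1
  Use of theme 25 × 0.14 = 3.5
  Technical merit 56 × 0.11 = 6.16
  Difficulty 43 × 0.14 = 6.02
  Innovation 82 × 0.34 = 27.88
  Originality 93 × 0.09 = 8.37
Sum = 68.39
68.39 is ≥ 65 and < 88 → Merit

Merit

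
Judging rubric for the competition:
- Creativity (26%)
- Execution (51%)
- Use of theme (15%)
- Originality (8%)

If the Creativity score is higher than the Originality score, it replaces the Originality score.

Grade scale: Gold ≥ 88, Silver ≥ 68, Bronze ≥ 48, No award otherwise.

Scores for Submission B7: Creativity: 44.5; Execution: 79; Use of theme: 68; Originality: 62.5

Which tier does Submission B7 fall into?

Creativity (44.5) ≤ Originality (62.5), so Originality stays at 62.5.
Weighted total:
  Creativity 44.5 × 0.26 = 11.57
  Execution 79 × 0.51 = 40.29
  Use of theme 68 × 0.15 = 10.2
  Originality 62.5 × 0.08 = 5
Sum = 67.06
67.06 is ≥ 48 and < 68 → Bronze

Bronze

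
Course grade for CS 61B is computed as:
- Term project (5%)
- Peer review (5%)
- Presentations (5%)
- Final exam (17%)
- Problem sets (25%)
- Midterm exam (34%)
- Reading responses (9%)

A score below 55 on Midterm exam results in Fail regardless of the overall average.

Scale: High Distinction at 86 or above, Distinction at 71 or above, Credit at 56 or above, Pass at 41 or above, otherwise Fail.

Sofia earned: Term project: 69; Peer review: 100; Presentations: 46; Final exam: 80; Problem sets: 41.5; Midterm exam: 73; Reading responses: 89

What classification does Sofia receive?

Credit

Midterm exam score 73 ≥ 55: minimum met.
Weighted total:
  Term project 69 × 0.05 = 3.45
  Peer review 100 × 0.05 = 5
  Presentations 46 × 0.05 = 2.3
  Final exam 80 × 0.17 = 13.6
  Problem sets 41.5 × 0.25 = 10.375
  Midterm exam 73 × 0.34 = 24.82
  Reading responses 89 × 0.09 = 8.01
Sum = 67.555
67.555 is ≥ 56 and < 71 → Credit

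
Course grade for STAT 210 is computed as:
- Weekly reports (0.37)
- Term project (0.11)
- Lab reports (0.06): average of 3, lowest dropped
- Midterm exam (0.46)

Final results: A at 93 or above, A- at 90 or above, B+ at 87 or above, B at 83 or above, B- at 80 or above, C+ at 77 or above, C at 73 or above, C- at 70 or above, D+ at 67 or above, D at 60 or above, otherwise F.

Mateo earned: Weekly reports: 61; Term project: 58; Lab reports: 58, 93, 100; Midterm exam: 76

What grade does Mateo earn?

Lab reports: drop 58 → average of remaining 2 = 193/2 = 96.5
Weighted total:
  Weekly reports 61 × 0.37 = 22.57
  Term project 58 × 0.11 = 6.38
  Lab reports 96.5 × 0.06 = 5.79
  Midterm exam 76 × 0.46 = 34.96
Sum = 69.7
69.7 is ≥ 67 and < 70 → D+

D+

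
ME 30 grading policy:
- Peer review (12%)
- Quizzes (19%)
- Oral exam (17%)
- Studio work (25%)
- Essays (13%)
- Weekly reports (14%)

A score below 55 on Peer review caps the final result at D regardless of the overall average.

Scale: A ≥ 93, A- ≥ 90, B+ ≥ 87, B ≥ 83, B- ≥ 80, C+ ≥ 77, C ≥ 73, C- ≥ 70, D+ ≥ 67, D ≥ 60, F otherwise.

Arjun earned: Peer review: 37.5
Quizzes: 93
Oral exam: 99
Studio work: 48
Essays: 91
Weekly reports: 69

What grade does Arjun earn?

Peer review score 37.5 < 55: minimum not met.
Weighted total:
  Peer review 37.5 × 0.12 = 4.5
  Quizzes 93 × 0.19 = 17.67
  Oral exam 99 × 0.17 = 16.83
  Studio work 48 × 0.25 = 12
  Essays 91 × 0.13 = 11.83
  Weekly reports 69 × 0.14 = 9.66
Sum = 72.49
72.49 would be C-; cap at D applies → D.

D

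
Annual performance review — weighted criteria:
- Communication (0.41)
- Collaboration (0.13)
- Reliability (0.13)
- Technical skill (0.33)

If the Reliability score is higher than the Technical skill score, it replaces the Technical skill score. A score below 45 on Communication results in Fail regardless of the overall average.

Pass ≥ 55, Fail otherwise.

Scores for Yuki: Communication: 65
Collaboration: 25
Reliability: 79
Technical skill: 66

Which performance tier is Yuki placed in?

Pass

Reliability (79) > Technical skill (66), so Technical skill counts as 79.
Communication score 65 ≥ 45: minimum met.
Weighted total:
  Communication 65 × 0.41 = 26.65
  Collaboration 25 × 0.13 = 3.25
  Reliability 79 × 0.13 = 10.27
  Technical skill 79 × 0.33 = 26.07
Sum = 66.24
66.24 ≥ 55 → Pass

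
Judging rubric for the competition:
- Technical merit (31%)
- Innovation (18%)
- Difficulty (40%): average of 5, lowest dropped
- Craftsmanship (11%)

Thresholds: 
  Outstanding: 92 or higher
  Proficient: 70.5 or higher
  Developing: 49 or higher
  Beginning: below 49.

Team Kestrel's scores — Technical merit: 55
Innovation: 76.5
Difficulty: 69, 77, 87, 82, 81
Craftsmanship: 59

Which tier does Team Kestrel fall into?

Difficulty: drop 69 → average of remaining 4 = 327/4 = 81.75
Weighted total:
  Technical merit 55 × 0.31 = 17.05
  Innovation 76.5 × 0.18 = 13.77
  Difficulty 81.75 × 0.4 = 32.7
  Craftsmanship 59 × 0.11 = 6.49
Sum = 70.01
70.01 is ≥ 49 and < 70.5 → Developing

Developing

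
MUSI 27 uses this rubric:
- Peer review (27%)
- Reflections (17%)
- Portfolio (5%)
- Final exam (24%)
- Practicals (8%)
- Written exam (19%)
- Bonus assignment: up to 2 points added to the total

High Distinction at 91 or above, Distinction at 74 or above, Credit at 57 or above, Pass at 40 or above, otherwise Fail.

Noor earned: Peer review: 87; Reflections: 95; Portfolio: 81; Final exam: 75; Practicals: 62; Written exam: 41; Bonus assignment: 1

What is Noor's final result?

Distinction

Weighted total:
  Peer review 87 × 0.27 = 23.49
  Reflections 95 × 0.17 = 16.15
  Portfolio 81 × 0.05 = 4.05
  Final exam 75 × 0.24 = 18
  Practicals 62 × 0.08 = 4.96
  Written exam 41 × 0.19 = 7.79
Sum = 74.44
Bonus assignment: 74.44 + 1 = 75.44
75.44 is ≥ 74 and < 91 → Distinction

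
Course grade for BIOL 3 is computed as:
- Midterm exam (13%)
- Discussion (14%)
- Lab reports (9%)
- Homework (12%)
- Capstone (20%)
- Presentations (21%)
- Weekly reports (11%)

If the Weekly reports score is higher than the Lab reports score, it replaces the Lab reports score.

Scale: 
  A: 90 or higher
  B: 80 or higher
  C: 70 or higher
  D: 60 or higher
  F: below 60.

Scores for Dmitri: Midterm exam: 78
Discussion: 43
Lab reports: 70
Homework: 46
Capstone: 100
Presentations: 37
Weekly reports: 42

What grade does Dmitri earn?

Weekly reports (42) ≤ Lab reports (70), so Lab reports stays at 70.
Weighted total:
  Midterm exam 78 × 0.13 = 10.14
  Discussion 43 × 0.14 = 6.02
  Lab reports 70 × 0.09 = 6.3
  Homework 46 × 0.12 = 5.52
  Capstone 100 × 0.2 = 20
  Presentations 37 × 0.21 = 7.77
  Weekly reports 42 × 0.11 = 4.62
Sum = 60.37
60.37 is ≥ 60 and < 70 → D

D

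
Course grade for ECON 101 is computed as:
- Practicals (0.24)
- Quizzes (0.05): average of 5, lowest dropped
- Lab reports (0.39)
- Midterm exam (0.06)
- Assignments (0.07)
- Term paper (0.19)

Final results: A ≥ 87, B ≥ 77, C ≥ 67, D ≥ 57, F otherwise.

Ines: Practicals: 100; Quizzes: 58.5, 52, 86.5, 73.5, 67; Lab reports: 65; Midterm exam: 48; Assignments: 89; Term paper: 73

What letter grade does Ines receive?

C

Quizzes: drop 52 → average of remaining 4 = 285.5/4 = 71.375
Weighted total:
  Practicals 100 × 0.24 = 24
  Quizzes 71.375 × 0.05 = 3.56875
  Lab reports 65 × 0.39 = 25.35
  Midterm exam 48 × 0.06 = 2.88
  Assignments 89 × 0.07 = 6.23
  Term paper 73 × 0.19 = 13.87
Sum = 75.89875
75.89875 is ≥ 67 and < 77 → C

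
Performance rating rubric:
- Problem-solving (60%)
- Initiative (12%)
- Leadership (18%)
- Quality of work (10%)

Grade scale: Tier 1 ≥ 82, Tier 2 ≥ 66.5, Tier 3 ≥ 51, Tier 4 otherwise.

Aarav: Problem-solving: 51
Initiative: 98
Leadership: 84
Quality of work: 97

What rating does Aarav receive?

Tier 2

Weighted total:
  Problem-solving 51 × 0.6 = 30.6
  Initiative 98 × 0.12 = 11.76
  Leadership 84 × 0.18 = 15.12
  Quality of work 97 × 0.1 = 9.7
Sum = 67.18
67.18 is ≥ 66.5 and < 82 → Tier 2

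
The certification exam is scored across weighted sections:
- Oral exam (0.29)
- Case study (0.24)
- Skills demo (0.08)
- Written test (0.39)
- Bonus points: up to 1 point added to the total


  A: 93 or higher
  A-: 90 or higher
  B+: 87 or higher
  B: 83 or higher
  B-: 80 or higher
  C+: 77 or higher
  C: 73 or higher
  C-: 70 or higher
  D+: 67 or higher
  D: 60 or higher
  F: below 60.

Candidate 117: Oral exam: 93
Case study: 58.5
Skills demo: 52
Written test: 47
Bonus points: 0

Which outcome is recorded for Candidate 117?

D

Weighted total:
  Oral exam 93 × 0.29 = 26.97
  Case study 58.5 × 0.24 = 14.04
  Skills demo 52 × 0.08 = 4.16
  Written test 47 × 0.39 = 18.33
Sum = 63.5
Bonus points: 63.5 + 0 = 63.5
63.5 is ≥ 60 and < 67 → D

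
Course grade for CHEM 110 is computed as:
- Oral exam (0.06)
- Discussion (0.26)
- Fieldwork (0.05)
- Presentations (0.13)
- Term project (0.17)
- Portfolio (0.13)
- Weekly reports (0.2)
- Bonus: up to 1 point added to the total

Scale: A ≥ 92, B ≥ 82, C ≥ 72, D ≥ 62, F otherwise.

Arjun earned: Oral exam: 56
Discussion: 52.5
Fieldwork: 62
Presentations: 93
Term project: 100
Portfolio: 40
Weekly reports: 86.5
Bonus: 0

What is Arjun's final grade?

Weighted total:
  Oral exam 56 × 0.06 = 3.36
  Discussion 52.5 × 0.26 = 13.65
  Fieldwork 62 × 0.05 = 3.1
  Presentations 93 × 0.13 = 12.09
  Term project 100 × 0.17 = 17
  Portfolio 40 × 0.13 = 5.2
  Weekly reports 86.5 × 0.2 = 17.3
Sum = 71.7
Bonus: 71.7 + 0 = 71.7
71.7 is ≥ 62 and < 72 → D

D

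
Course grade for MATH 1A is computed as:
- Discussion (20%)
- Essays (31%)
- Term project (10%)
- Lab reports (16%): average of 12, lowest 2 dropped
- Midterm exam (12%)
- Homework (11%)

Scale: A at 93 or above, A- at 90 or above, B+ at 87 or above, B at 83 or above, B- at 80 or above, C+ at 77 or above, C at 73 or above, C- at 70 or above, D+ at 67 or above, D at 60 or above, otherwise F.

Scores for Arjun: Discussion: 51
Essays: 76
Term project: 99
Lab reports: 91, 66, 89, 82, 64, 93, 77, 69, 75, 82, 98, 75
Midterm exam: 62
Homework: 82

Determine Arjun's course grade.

C

Lab reports: drop 64, 66 → average of remaining 10 = 831/10 = 83.1
Weighted total:
  Discussion 51 × 0.2 = 10.2
  Essays 76 × 0.31 = 23.56
  Term project 99 × 0.1 = 9.9
  Lab reports 83.1 × 0.16 = 13.296
  Midterm exam 62 × 0.12 = 7.44
  Homework 82 × 0.11 = 9.02
Sum = 73.416
73.416 is ≥ 73 and < 77 → C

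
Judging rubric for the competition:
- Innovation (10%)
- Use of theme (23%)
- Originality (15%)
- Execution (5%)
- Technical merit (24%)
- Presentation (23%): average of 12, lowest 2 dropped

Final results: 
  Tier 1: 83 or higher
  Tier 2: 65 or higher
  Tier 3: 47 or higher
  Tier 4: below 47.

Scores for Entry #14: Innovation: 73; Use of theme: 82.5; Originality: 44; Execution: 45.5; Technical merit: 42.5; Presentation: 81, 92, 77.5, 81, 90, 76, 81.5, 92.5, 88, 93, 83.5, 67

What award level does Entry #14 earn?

Tier 2

Presentation: drop 67, 76 → average of remaining 10 = 860/10 = 86
Weighted total:
  Innovation 73 × 0.1 = 7.3
  Use of theme 82.5 × 0.23 = 18.975
  Originality 44 × 0.15 = 6.6
  Execution 45.5 × 0.05 = 2.275
  Technical merit 42.5 × 0.24 = 10.2
  Presentation 86 × 0.23 = 19.78
Sum = 65.13
65.13 is ≥ 65 and < 83 → Tier 2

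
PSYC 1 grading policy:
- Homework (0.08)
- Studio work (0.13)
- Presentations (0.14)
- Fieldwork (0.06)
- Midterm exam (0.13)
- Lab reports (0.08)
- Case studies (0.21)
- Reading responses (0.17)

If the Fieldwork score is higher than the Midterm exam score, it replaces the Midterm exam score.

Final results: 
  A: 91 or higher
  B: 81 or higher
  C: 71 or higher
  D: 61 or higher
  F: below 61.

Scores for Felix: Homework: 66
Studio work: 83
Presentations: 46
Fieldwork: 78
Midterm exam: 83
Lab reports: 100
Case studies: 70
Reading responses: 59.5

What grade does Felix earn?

D

Fieldwork (78) ≤ Midterm exam (83), so Midterm exam stays at 83.
Weighted total:
  Homework 66 × 0.08 = 5.28
  Studio work 83 × 0.13 = 10.79
  Presentations 46 × 0.14 = 6.44
  Fieldwork 78 × 0.06 = 4.68
  Midterm exam 83 × 0.13 = 10.79
  Lab reports 100 × 0.08 = 8
  Case studies 70 × 0.21 = 14.7
  Reading responses 59.5 × 0.17 = 10.115
Sum = 70.795
70.795 is ≥ 61 and < 71 → D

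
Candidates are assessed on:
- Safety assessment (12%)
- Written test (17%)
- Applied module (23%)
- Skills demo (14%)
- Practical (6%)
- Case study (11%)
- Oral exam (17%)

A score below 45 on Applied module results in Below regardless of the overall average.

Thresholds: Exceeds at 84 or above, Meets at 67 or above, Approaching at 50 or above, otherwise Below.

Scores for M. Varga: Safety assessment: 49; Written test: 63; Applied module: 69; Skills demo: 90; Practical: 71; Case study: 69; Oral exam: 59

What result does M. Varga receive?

Approaching

Applied module score 69 ≥ 45: minimum met.
Weighted total:
  Safety assessment 49 × 0.12 = 5.88
  Written test 63 × 0.17 = 10.71
  Applied module 69 × 0.23 = 15.87
  Skills demo 90 × 0.14 = 12.6
  Practical 71 × 0.06 = 4.26
  Case study 69 × 0.11 = 7.59
  Oral exam 59 × 0.17 = 10.03
Sum = 66.94
66.94 is ≥ 50 and < 67 → Approaching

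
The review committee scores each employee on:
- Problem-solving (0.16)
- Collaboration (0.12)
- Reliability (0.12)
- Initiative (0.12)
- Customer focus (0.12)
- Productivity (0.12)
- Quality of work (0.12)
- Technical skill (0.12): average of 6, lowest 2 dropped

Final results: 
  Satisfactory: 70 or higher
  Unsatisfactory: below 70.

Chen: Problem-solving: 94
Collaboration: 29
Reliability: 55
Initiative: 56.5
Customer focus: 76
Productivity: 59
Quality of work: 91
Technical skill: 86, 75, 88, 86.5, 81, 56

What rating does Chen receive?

Unsatisfactory

Technical skill: drop 56, 75 → average of remaining 4 = 341.5/4 = 85.375
Weighted total:
  Problem-solving 94 × 0.16 = 15.04
  Collaboration 29 × 0.12 = 3.48
  Reliability 55 × 0.12 = 6.6
  Initiative 56.5 × 0.12 = 6.78
  Customer focus 76 × 0.12 = 9.12
  Productivity 59 × 0.12 = 7.08
  Quality of work 91 × 0.12 = 10.92
  Technical skill 85.375 × 0.12 = 10.245
Sum = 69.265
69.265 < 70 → Unsatisfactory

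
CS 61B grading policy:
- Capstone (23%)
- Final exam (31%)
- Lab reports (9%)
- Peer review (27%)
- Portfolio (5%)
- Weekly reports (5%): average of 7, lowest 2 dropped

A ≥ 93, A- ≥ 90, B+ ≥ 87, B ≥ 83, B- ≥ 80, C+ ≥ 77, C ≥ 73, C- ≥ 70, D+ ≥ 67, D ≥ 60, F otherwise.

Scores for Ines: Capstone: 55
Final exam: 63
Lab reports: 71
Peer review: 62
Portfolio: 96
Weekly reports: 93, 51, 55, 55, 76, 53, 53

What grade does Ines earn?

D

Weekly reports: drop 51, 53 → average of remaining 5 = 332/5 = 66.4
Weighted total:
  Capstone 55 × 0.23 = 12.65
  Final exam 63 × 0.31 = 19.53
  Lab reports 71 × 0.09 = 6.39
  Peer review 62 × 0.27 = 16.74
  Portfolio 96 × 0.05 = 4.8
  Weekly reports 66.4 × 0.05 = 3.32
Sum = 63.43
63.43 is ≥ 60 and < 67 → D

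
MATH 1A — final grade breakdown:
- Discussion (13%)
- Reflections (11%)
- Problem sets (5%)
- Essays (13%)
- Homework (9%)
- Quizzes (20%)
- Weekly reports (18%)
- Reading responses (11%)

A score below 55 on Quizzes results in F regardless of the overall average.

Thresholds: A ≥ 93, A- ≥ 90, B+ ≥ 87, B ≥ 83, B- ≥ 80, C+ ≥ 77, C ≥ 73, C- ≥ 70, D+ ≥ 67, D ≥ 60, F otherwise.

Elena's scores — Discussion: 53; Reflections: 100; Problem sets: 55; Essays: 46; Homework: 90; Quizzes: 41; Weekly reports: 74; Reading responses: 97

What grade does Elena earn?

Quizzes score 41 < 55: minimum not met.
Weighted total:
  Discussion 53 × 0.13 = 6.89
  Reflections 100 × 0.11 = 11
  Problem sets 55 × 0.05 = 2.75
  Essays 46 × 0.13 = 5.98
  Homework 90 × 0.09 = 8.1
  Quizzes 41 × 0.2 = 8.2
  Weekly reports 74 × 0.18 = 13.32
  Reading responses 97 × 0.11 = 10.67
Sum = 66.91
Because the Quizzes minimum was not met, the result is F.

F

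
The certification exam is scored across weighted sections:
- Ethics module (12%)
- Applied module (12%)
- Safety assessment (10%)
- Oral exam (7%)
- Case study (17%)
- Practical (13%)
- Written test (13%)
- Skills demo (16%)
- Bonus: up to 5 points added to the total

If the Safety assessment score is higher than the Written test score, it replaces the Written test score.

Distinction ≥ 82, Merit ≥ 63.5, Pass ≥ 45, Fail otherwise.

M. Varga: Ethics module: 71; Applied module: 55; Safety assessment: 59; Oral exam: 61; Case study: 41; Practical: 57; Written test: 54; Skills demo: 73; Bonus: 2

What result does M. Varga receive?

Safety assessment (59) > Written test (54), so Written test counts as 59.
Weighted total:
  Ethics module 71 × 0.12 = 8.52
  Applied module 55 × 0.12 = 6.6
  Safety assessment 59 × 0.1 = 5.9
  Oral exam 61 × 0.07 = 4.27
  Case study 41 × 0.17 = 6.97
  Practical 57 × 0.13 = 7.41
  Written test 59 × 0.13 = 7.67
  Skills demo 73 × 0.16 = 11.68
Sum = 59.02
Bonus: 59.02 + 2 = 61.02
61.02 is ≥ 45 and < 63.5 → Pass

Pass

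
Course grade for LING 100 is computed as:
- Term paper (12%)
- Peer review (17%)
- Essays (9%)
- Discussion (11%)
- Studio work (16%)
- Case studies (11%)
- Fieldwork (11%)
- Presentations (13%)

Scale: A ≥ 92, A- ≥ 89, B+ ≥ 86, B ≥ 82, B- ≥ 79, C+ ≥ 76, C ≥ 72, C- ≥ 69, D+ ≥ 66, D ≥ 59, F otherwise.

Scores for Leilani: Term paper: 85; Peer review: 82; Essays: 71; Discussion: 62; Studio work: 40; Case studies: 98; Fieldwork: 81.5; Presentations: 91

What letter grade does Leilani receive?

C

Weighted total:
  Term paper 85 × 0.12 = 10.2
  Peer review 82 × 0.17 = 13.94
  Essays 71 × 0.09 = 6.39
  Discussion 62 × 0.11 = 6.82
  Studio work 40 × 0.16 = 6.4
  Case studies 98 × 0.11 = 10.78
  Fieldwork 81.5 × 0.11 = 8.965
  Presentations 91 × 0.13 = 11.83
Sum = 75.325
75.325 is ≥ 72 and < 76 → C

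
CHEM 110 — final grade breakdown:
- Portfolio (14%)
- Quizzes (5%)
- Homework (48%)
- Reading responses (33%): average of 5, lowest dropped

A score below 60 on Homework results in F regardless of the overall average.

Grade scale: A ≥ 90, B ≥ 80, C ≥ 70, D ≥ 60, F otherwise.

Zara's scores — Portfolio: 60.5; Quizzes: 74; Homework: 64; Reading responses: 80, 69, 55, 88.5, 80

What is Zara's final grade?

D

Reading responses: drop 55 → average of remaining 4 = 317.5/4 = 79.375
Homework score 64 ≥ 60: minimum met.
Weighted total:
  Portfolio 60.5 × 0.14 = 8.47
  Quizzes 74 × 0.05 = 3.7
  Homework 64 × 0.48 = 30.72
  Reading responses 79.375 × 0.33 = 26.19375
Sum = 69.08375
69.08375 is ≥ 60 and < 70 → D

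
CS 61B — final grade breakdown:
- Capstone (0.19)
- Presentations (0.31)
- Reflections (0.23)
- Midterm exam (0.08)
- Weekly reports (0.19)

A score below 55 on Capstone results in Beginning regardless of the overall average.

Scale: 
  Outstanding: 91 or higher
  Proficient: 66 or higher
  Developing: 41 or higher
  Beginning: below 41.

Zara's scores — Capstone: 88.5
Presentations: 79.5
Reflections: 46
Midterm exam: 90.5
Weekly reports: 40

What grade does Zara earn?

Capstone score 88.5 ≥ 55: minimum met.
Weighted total:
  Capstone 88.5 × 0.19 = 16.815
  Presentations 79.5 × 0.31 = 24.645
  Reflections 46 × 0.23 = 10.58
  Midterm exam 90.5 × 0.08 = 7.24
  Weekly reports 40 × 0.19 = 7.6
Sum = 66.88
66.88 is ≥ 66 and < 91 → Proficient

Proficient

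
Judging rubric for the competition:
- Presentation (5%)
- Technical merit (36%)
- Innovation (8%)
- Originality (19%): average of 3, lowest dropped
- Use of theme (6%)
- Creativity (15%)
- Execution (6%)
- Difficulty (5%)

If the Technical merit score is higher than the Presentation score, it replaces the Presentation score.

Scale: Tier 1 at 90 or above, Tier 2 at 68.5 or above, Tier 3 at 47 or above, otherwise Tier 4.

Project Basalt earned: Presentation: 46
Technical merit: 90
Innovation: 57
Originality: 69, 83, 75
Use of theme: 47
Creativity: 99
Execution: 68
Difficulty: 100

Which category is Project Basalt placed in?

Tier 2

Originality: drop 69 → average of remaining 2 = 158/2 = 79
Technical merit (90) > Presentation (46), so Presentation counts as 90.
Weighted total:
  Presentation 90 × 0.05 = 4.5
  Technical merit 90 × 0.36 = 32.4
  Innovation 57 × 0.08 = 4.56
  Originality 79 × 0.19 = 15.01
  Use of theme 47 × 0.06 = 2.82
  Creativity 99 × 0.15 = 14.85
  Execution 68 × 0.06 = 4.08
  Difficulty 100 × 0.05 = 5
Sum = 83.22
83.22 is ≥ 68.5 and < 90 → Tier 2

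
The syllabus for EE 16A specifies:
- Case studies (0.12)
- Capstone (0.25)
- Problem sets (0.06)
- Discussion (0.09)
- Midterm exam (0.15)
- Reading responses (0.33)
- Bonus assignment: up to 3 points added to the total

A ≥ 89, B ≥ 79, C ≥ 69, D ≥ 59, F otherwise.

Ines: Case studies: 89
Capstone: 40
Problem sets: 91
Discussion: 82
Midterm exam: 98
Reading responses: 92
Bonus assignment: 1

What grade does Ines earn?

B

Weighted total:
  Case studies 89 × 0.12 = 10.68
  Capstone 40 × 0.25 = 10
  Problem sets 91 × 0.06 = 5.46
  Discussion 82 × 0.09 = 7.38
  Midterm exam 98 × 0.15 = 14.7
  Reading responses 92 × 0.33 = 30.36
Sum = 78.58
Bonus assignment: 78.58 + 1 = 79.58
79.58 is ≥ 79 and < 89 → B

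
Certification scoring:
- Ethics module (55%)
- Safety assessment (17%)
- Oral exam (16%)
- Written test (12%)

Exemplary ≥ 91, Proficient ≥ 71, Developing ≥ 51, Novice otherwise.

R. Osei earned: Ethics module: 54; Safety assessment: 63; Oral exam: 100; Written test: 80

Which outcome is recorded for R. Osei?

Developing

Weighted total:
  Ethics module 54 × 0.55 = 29.7
  Safety assessment 63 × 0.17 = 10.71
  Oral exam 100 × 0.16 = 16
  Written test 80 × 0.12 = 9.6
Sum = 66.01
66.01 is ≥ 51 and < 71 → Developing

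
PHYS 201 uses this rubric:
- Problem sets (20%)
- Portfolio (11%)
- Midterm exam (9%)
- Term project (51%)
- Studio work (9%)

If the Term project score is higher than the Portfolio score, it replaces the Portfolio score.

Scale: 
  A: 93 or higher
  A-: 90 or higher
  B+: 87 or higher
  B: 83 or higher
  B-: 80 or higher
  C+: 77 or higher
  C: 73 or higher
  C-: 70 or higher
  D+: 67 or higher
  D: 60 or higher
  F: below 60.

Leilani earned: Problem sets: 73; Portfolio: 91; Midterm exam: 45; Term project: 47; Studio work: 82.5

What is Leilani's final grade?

Term project (47) ≤ Portfolio (91), so Portfolio stays at 91.
Weighted total:
  Problem sets 73 × 0.2 = 14.6
  Portfolio 91 × 0.11 = 10.01
  Midterm exam 45 × 0.09 = 4.05
  Term project 47 × 0.51 = 23.97
  Studio work 82.5 × 0.09 = 7.425
Sum = 60.055
60.055 is ≥ 60 and < 67 → D

D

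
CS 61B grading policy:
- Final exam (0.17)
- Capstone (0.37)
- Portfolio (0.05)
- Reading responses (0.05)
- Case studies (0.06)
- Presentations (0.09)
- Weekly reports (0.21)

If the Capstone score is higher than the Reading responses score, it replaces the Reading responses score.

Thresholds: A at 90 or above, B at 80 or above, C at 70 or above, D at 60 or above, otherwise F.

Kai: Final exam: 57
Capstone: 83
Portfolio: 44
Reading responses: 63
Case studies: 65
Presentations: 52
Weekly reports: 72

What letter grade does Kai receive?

C

Capstone (83) > Reading responses (63), so Reading responses counts as 83.
Weighted total:
  Final exam 57 × 0.17 = 9.69
  Capstone 83 × 0.37 = 30.71
  Portfolio 44 × 0.05 = 2.2
  Reading responses 83 × 0.05 = 4.15
  Case studies 65 × 0.06 = 3.9
  Presentations 52 × 0.09 = 4.68
  Weekly reports 72 × 0.21 = 15.12
Sum = 70.45
70.45 is ≥ 70 and < 80 → C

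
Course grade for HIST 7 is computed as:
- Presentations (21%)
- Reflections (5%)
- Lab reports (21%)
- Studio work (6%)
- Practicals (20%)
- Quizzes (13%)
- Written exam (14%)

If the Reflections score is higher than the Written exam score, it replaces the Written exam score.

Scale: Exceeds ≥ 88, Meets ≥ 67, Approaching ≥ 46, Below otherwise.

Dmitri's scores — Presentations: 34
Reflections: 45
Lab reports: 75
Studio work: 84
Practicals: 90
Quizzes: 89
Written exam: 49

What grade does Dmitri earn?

Approaching

Reflections (45) ≤ Written exam (49), so Written exam stays at 49.
Weighted total:
  Presentations 34 × 0.21 = 7.14
  Reflections 45 × 0.05 = 2.25
  Lab reports 75 × 0.21 = 15.75
  Studio work 84 × 0.06 = 5.04
  Practicals 90 × 0.2 = 18
  Quizzes 89 × 0.13 = 11.57
  Written exam 49 × 0.14 = 6.86
Sum = 66.61
66.61 is ≥ 46 and < 67 → Approaching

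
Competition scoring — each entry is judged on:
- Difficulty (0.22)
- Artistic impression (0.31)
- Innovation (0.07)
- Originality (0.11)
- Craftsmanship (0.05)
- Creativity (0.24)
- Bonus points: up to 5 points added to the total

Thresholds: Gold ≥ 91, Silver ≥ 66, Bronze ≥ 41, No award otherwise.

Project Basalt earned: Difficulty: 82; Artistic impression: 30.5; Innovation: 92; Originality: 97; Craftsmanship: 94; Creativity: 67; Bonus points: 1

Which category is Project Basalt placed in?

Weighted total:
  Difficulty 82 × 0.22 = 18.04
  Artistic impression 30.5 × 0.31 = 9.455
  Innovation 92 × 0.07 = 6.44
  Originality 97 × 0.11 = 10.67
  Craftsmanship 94 × 0.05 = 4.7
  Creativity 67 × 0.24 = 16.08
Sum = 65.385
Bonus points: 65.385 + 1 = 66.385
66.385 is ≥ 66 and < 91 → Silver

Silver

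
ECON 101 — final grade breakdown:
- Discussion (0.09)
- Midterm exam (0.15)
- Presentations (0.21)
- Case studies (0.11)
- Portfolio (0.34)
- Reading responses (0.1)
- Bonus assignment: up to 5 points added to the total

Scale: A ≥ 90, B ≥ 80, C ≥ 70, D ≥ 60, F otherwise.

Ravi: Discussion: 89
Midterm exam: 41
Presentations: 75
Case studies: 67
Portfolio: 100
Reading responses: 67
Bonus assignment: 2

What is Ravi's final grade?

Weighted total:
  Discussion 89 × 0.09 = 8.01
  Midterm exam 41 × 0.15 = 6.15
  Presentations 75 × 0.21 = 15.75
  Case studies 67 × 0.11 = 7.37
  Portfolio 100 × 0.34 = 34
  Reading responses 67 × 0.1 = 6.7
Sum = 77.98
Bonus assignment: 77.98 + 2 = 79.98
79.98 is ≥ 70 and < 80 → C

C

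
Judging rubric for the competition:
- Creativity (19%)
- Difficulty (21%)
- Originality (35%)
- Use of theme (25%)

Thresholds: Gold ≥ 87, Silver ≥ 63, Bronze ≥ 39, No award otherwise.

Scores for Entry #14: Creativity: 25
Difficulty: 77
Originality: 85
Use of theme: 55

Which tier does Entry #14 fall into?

Silver

Weighted total:
  Creativity 25 × 0.19 = 4.75
  Difficulty 77 × 0.21 = 16.17
  Originality 85 × 0.35 = 29.75
  Use of theme 55 × 0.25 = 13.75
Sum = 64.42
64.42 is ≥ 63 and < 87 → Silver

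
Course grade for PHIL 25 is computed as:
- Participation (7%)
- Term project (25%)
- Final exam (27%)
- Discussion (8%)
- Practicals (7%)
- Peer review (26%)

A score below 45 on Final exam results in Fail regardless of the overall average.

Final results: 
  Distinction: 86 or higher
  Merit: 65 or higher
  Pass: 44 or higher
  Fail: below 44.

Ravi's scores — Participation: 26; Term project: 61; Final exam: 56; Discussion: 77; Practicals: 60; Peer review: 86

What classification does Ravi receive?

Pass

Final exam score 56 ≥ 45: minimum met.
Weighted total:
  Participation 26 × 0.07 = 1.82
  Term project 61 × 0.25 = 15.25
  Final exam 56 × 0.27 = 15.12
  Discussion 77 × 0.08 = 6.16
  Practicals 60 × 0.07 = 4.2
  Peer review 86 × 0.26 = 22.36
Sum = 64.91
64.91 is ≥ 44 and < 65 → Pass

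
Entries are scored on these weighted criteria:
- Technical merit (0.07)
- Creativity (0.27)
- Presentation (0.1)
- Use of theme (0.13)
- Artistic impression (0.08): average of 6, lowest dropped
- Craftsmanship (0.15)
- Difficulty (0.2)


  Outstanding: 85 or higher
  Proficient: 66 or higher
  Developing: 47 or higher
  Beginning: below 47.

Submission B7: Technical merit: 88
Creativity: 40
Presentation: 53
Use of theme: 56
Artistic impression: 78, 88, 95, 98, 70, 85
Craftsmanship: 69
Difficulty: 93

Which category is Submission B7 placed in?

Developing

Artistic impression: drop 70 → average of remaining 5 = 444/5 = 88.8
Weighted total:
  Technical merit 88 × 0.07 = 6.16
  Creativity 40 × 0.27 = 10.8
  Presentation 53 × 0.1 = 5.3
  Use of theme 56 × 0.13 = 7.28
  Artistic impression 88.8 × 0.08 = 7.104
  Craftsmanship 69 × 0.15 = 10.35
  Difficulty 93 × 0.2 = 18.6
Sum = 65.594
65.594 is ≥ 47 and < 66 → Developing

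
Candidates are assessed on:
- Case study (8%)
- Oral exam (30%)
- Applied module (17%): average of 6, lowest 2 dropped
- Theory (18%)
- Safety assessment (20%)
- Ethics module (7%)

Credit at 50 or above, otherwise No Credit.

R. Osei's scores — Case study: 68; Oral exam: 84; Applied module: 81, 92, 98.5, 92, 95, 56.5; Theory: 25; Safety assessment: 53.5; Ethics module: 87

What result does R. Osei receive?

Applied module: drop 56.5, 81 → average of remaining 4 = 377.5/4 = 94.375
Weighted total:
  Case study 68 × 0.08 = 5.44
  Oral exam 84 × 0.3 = 25.2
  Applied module 94.375 × 0.17 = 16.04375
  Theory 25 × 0.18 = 4.5
  Safety assessment 53.5 × 0.2 = 10.7
  Ethics module 87 × 0.07 = 6.09
Sum = 67.97375
67.97375 ≥ 50 → Credit

Credit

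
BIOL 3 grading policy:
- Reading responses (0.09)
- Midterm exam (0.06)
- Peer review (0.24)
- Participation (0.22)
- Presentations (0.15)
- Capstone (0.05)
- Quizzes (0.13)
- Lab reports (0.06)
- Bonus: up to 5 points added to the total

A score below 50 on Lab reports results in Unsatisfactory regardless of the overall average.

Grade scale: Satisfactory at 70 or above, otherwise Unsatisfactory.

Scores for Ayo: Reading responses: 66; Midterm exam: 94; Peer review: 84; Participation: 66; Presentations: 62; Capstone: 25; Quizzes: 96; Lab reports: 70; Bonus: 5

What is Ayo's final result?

Satisfactory

Lab reports score 70 ≥ 50: minimum met.
Weighted total:
  Reading responses 66 × 0.09 = 5.94
  Midterm exam 94 × 0.06 = 5.64
  Peer review 84 × 0.24 = 20.16
  Participation 66 × 0.22 = 14.52
  Presentations 62 × 0.15 = 9.3
  Capstone 25 × 0.05 = 1.25
  Quizzes 96 × 0.13 = 12.48
  Lab reports 70 × 0.06 = 4.2
Sum = 73.49
Bonus: 73.49 + 5 = 78.49
78.49 ≥ 70 → Satisfactory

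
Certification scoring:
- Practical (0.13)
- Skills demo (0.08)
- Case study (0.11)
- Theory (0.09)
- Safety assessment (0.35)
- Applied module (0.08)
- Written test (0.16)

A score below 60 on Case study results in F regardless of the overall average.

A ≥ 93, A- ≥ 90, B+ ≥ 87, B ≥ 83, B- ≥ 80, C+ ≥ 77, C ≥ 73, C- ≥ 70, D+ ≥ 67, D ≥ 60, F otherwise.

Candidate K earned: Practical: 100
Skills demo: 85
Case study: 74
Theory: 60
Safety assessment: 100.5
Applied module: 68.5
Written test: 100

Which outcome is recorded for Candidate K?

Case study score 74 ≥ 60: minimum met.
Weighted total:
  Practical 100 × 0.13 = 13
  Skills demo 85 × 0.08 = 6.8
  Case study 74 × 0.11 = 8.14
  Theory 60 × 0.09 = 5.4
  Safety assessment 100.5 × 0.35 = 35.175
  Applied module 68.5 × 0.08 = 5.48
  Written test 100 × 0.16 = 16
Sum = 89.995
89.995 is ≥ 87 and < 90 → B+

B+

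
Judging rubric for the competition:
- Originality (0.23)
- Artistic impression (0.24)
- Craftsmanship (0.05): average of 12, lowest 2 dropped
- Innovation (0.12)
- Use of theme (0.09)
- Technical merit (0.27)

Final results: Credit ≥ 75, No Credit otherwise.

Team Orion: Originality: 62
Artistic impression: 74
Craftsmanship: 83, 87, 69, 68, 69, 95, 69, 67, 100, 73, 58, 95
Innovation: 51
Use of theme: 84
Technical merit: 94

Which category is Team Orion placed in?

Craftsmanship: drop 58, 67 → average of remaining 10 = 808/10 = 80.8
Weighted total:
  Originality 62 × 0.23 = 14.26
  Artistic impression 74 × 0.24 = 17.76
  Craftsmanship 80.8 × 0.05 = 4.04
  Innovation 51 × 0.12 = 6.12
  Use of theme 84 × 0.09 = 7.56
  Technical merit 94 × 0.27 = 25.38
Sum = 75.12
75.12 ≥ 75 → Credit

Credit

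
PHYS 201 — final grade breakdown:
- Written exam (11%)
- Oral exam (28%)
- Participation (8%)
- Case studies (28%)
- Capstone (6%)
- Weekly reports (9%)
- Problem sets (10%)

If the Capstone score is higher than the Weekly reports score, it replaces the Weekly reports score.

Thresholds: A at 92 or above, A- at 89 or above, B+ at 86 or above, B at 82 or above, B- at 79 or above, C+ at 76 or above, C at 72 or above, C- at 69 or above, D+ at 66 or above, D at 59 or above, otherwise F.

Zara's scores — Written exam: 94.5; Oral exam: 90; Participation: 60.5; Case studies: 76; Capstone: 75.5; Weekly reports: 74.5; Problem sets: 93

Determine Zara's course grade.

Capstone (75.5) > Weekly reports (74.5), so Weekly reports counts as 75.5.
Weighted total:
  Written exam 94.5 × 0.11 = 10.395
  Oral exam 90 × 0.28 = 25.2
  Participation 60.5 × 0.08 = 4.84
  Case studies 76 × 0.28 = 21.28
  Capstone 75.5 × 0.06 = 4.53
  Weekly reports 75.5 × 0.09 = 6.795
  Problem sets 93 × 0.1 = 9.3
Sum = 82.34
82.34 is ≥ 82 and < 86 → B

B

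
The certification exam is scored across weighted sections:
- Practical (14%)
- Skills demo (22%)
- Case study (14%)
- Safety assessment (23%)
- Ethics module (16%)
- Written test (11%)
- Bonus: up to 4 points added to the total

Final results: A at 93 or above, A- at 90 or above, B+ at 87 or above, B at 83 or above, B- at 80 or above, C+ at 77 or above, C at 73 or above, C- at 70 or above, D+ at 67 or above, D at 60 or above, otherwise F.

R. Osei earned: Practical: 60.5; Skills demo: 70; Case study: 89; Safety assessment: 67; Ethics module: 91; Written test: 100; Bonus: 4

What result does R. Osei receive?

B-

Weighted total:
  Practical 60.5 × 0.14 = 8.47
  Skills demo 70 × 0.22 = 15.4
  Case study 89 × 0.14 = 12.46
  Safety assessment 67 × 0.23 = 15.41
  Ethics module 91 × 0.16 = 14.56
  Written test 100 × 0.11 = 11
Sum = 77.3
Bonus: 77.3 + 4 = 81.3
81.3 is ≥ 80 and < 83 → B-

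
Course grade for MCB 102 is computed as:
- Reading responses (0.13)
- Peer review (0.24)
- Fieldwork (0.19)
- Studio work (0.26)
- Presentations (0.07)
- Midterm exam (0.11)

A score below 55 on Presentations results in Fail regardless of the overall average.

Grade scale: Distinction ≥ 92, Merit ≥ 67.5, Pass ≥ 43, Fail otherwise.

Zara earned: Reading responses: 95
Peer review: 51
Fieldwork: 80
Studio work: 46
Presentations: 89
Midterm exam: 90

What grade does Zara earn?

Merit

Presentations score 89 ≥ 55: minimum met.
Weighted total:
  Reading responses 95 × 0.13 = 12.35
  Peer review 51 × 0.24 = 12.24
  Fieldwork 80 × 0.19 = 15.2
  Studio work 46 × 0.26 = 11.96
  Presentations 89 × 0.07 = 6.23
  Midterm exam 90 × 0.11 = 9.9
Sum = 67.88
67.88 is ≥ 67.5 and < 92 → Merit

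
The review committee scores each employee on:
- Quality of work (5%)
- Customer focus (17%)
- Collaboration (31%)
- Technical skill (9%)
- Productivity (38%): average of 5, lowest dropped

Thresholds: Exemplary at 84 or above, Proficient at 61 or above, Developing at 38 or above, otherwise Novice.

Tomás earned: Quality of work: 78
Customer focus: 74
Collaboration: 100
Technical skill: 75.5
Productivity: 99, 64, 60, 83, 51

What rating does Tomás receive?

Productivity: drop 51 → average of remaining 4 = 306/4 = 76.5
Weighted total:
  Quality of work 78 × 0.05 = 3.9
  Customer focus 74 × 0.17 = 12.58
  Collaboration 100 × 0.31 = 31
  Technical skill 75.5 × 0.09 = 6.795
  Productivity 76.5 × 0.38 = 29.07
Sum = 83.345
83.345 is ≥ 61 and < 84 → Proficient

Proficient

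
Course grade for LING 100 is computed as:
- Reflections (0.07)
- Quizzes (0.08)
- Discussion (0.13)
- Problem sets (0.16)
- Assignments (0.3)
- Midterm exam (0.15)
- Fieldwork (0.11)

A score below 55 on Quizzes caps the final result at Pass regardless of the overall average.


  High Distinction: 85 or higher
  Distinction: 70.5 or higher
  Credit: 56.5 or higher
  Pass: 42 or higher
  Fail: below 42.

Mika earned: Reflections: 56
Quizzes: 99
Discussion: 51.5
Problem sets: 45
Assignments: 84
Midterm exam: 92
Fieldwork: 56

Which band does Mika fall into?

Quizzes score 99 ≥ 55: minimum met.
Weighted total:
  Reflections 56 × 0.07 = 3.92
  Quizzes 99 × 0.08 = 7.92
  Discussion 51.5 × 0.13 = 6.695
  Problem sets 45 × 0.16 = 7.2
  Assignments 84 × 0.3 = 25.2
  Midterm exam 92 × 0.15 = 13.8
  Fieldwork 56 × 0.11 = 6.16
Sum = 70.895
70.895 is ≥ 70.5 and < 85 → Distinction

Distinction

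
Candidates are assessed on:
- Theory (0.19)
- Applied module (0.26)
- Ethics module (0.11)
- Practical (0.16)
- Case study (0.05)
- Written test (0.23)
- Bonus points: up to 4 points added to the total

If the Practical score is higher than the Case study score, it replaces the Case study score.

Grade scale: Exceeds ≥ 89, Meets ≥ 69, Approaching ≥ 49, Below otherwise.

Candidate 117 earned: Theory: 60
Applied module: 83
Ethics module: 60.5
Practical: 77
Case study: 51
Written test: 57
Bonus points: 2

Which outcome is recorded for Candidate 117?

Practical (77) > Case study (51), so Case study counts as 77.
Weighted total:
  Theory 60 × 0.19 = 11.4
  Applied module 83 × 0.26 = 21.58
  Ethics module 60.5 × 0.11 = 6.655
  Practical 77 × 0.16 = 12.32
  Case study 77 × 0.05 = 3.85
  Written test 57 × 0.23 = 13.11
Sum = 68.915
Bonus points: 68.915 + 2 = 70.915
70.915 is ≥ 69 and < 89 → Meets

Meets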